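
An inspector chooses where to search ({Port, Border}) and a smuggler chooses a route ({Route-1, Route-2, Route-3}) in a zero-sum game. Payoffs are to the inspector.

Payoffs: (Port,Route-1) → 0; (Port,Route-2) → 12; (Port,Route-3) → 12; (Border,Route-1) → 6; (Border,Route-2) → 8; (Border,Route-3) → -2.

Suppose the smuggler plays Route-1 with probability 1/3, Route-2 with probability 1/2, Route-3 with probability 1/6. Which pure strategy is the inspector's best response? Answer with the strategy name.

Port

Expected payoff of Port: (1/3)·0 + (1/2)·12 + (1/6)·12 = 8.
Expected payoff of Border: (1/3)·6 + (1/2)·8 + (1/6)·(-2) = 17/3.
The largest is 8, so the inspector's best response is Port.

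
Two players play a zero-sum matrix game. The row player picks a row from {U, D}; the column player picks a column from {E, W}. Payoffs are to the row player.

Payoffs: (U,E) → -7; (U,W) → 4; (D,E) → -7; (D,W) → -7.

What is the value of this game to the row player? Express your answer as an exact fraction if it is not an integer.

-7

Row minima: U → -7, D → -7; maximin = -7.
Column maxima: E → -7, W → 4; minimax = -7.
Since maximin = minimax = -7, there is a saddle point and the value is -7.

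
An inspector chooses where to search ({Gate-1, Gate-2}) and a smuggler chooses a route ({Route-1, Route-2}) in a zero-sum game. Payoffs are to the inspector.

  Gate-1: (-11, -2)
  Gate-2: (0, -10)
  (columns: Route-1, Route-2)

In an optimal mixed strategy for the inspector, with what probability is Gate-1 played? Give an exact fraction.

10/19

Row minima: Gate-1 → -11, Gate-2 → -10; maximin = -10.
Column maxima: Route-1 → 0, Route-2 → -2; minimax = -2.
-10 ≠ -2, so there is no saddle point; optimal play is mixed.
Let the inspector play Gate-1 with probability p. Expected payoff against Route-1: (-11)p + 0(1−p) = −11p; against Route-2: (-2)p + (-10)(1−p) = 8p − 10.
Setting these equal: −11p = 8p − 10 ⇒ −19p = -10 ⇒ p = 10/19, and the value is (-11)·(10/19) = -110/19.
For the smuggler: with q = P(Route-1), equating Gate-1's and Gate-2's payoffs gives −9q − 2 = 10q − 10 ⇒ q = 8/19.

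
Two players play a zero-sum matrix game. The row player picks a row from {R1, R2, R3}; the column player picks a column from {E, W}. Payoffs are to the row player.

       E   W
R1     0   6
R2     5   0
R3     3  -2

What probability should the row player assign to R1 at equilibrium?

5/11

Row minima: R1 → 0, R2 → 0, R3 → -2; maximin = 0.
Column maxima: E → 5, W → 6; minimax = 5.
0 ≠ 5, so there is no saddle point; optimal play is mixed.
R3 is strictly dominated by R2, so the row player never plays it.
On the remaining 2×2 (R1, R2 vs E, W):
Let the row player play R1 with probability p. Expected payoff against E: 0p + 5(1−p) = −5p + 5; against W: 6p + 0(1−p) = 6p.
Setting these equal: −5p + 5 = 6p ⇒ −11p = -5 ⇒ p = 5/11, and the value is (-5)·(5/11) + 5 = 30/11.
For the column player: with q = P(E), equating R1's and R2's payoffs gives −6q + 6 = 5q ⇒ q = 6/11.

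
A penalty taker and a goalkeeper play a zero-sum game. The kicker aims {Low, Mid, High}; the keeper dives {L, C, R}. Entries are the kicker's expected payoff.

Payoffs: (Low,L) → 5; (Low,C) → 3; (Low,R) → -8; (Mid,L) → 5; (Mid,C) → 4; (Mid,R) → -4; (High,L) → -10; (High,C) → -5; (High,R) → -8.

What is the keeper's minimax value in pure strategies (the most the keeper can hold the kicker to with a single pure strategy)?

-4

Column maxima: L → 5, C → 4, R → -4.
The smallest of these is -4.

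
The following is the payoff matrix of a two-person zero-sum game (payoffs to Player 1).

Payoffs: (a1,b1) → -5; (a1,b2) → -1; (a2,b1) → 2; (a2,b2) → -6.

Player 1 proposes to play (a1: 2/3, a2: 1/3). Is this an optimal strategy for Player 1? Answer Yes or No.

Against b1 this mix gives (2/3)·(-5) + (1/3)·2 = -8/3.
Against b2 this mix gives (2/3)·(-1) + (1/3)·(-6) = -8/3.
All of Player 2's active replies (b1, b2) yield -8/3, and no column does worse for Player 1. The mix makes Player 2 indifferent and guarantees -8/3, so it is optimal.

Yes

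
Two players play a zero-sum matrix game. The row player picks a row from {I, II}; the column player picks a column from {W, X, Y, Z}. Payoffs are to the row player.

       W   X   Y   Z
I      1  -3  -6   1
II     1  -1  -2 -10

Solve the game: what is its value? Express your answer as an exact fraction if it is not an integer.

-62/15

Row minima: I → -6, II → -10; maximin = -6.
Column maxima: W → 1, X → -1, Y → -2, Z → 1; minimax = -2.
-6 ≠ -2, so there is no saddle point; optimal play is mixed.
W is strictly dominated by X (it gives the row player strictly more in every row), so the column player never plays it.
X is strictly dominated by Y (it gives the row player strictly more in every row), so the column player never plays it.
On the remaining 2×2 (I, II vs Y, Z):
Let the row player play I with probability p. Expected payoff against Y: (-6)p + (-2)(1−p) = −4p − 2; against Z: 1p + (-10)(1−p) = 11p − 10.
Setting these equal: −4p − 2 = 11p − 10 ⇒ −15p = -8 ⇒ p = 8/15, and the value is (-4)·(8/15) − 2 = -62/15.
For the column player: with q = P(Y), equating I's and II's payoffs gives −7q + 1 = 8q − 10 ⇒ q = 11/15.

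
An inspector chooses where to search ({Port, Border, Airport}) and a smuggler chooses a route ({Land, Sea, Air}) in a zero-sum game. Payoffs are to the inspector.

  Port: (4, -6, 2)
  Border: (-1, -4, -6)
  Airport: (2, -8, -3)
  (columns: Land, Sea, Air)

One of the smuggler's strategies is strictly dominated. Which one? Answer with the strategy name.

Sea holds the inspector's payoff strictly below Land in every row: -6 < 4, -4 < -1, -8 < 2.
So Land is strictly dominated for the smuggler.

Land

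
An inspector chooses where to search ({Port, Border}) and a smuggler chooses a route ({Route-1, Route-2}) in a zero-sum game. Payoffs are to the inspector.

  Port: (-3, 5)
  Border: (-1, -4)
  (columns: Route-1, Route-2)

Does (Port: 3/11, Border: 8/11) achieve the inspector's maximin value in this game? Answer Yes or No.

Yes

Against Route-1 this mix gives (3/11)·(-3) + (8/11)·(-1) = -17/11.
Against Route-2 this mix gives (3/11)·5 + (8/11)·(-4) = -17/11.
All of the smuggler's active replies (Route-1, Route-2) yield -17/11, and no column does worse for the inspector. The mix makes the smuggler indifferent and guarantees -17/11, so it is optimal.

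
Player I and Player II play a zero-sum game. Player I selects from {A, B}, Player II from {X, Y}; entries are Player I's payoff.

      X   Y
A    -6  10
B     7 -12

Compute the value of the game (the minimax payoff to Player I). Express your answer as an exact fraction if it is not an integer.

Row minima: A → -6, B → -12; maximin = -6.
Column maxima: X → 7, Y → 10; minimax = 7.
-6 ≠ 7, so there is no saddle point; optimal play is mixed.
Let Player I play A with probability p. Expected payoff against X: (-6)p + 7(1−p) = −13p + 7; against Y: 10p + (-12)(1−p) = 22p − 12.
Setting these equal: −13p + 7 = 22p − 12 ⇒ −35p = -19 ⇒ p = 19/35, and the value is (-13)·(19/35) + 7 = -2/35.
For Player II: with q = P(X), equating A's and B's payoffs gives −16q + 10 = 19q − 12 ⇒ q = 22/35.

-2/35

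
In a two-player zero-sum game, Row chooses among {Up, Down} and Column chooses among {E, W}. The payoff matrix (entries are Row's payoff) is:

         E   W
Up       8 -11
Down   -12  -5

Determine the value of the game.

Row minima: Up → -11, Down → -12; maximin = -11.
Column maxima: E → 8, W → -5; minimax = -5.
-11 ≠ -5, so there is no saddle point; optimal play is mixed.
Let Row play Up with probability p. Expected payoff against E: 8p + (-12)(1−p) = 20p − 12; against W: (-11)p + (-5)(1−p) = −6p − 5.
Setting these equal: 20p − 12 = −6p − 5 ⇒ 26p = 7 ⇒ p = 7/26, and the value is (20)·(7/26) − 12 = -86/13.
For Column: with q = P(E), equating Up's and Down's payoffs gives 19q − 11 = −7q − 5 ⇒ q = 3/13.

-86/13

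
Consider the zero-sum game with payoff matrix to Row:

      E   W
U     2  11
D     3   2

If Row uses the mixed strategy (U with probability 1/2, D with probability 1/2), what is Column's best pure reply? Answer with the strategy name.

If Column plays E, Row's expected payoff is (1/2)·2 + (1/2)·3 = 5/2.
If Column plays W, Row's expected payoff is (1/2)·11 + (1/2)·2 = 13/2.
Column minimizes Row's payoff; the smallest is 5/2, so the best response is E.

E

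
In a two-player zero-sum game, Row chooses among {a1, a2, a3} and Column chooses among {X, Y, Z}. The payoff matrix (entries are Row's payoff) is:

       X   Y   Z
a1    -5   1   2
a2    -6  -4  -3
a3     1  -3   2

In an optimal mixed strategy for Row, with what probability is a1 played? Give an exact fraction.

Row minima: a1 → -5, a2 → -6, a3 → -3; maximin = -3.
Column maxima: X → 1, Y → 1, Z → 2; minimax = 1.
-3 ≠ 1, so there is no saddle point; optimal play is mixed.
a2 is strictly dominated by a1, so Row never plays it.
Z is strictly dominated by X (it gives Row strictly more in every row), so Column never plays it.
On the remaining 2×2 (a1, a3 vs X, Y):
Let Row play a1 with probability p. Expected payoff against X: (-5)p + 1(1−p) = −6p + 1; against Y: 1p + (-3)(1−p) = 4p − 3.
Setting these equal: −6p + 1 = 4p − 3 ⇒ −10p = -4 ⇒ p = 2/5, and the value is (-6)·(2/5) + 1 = -7/5.
For Column: with q = P(X), equating a1's and a3's payoffs gives −6q + 1 = 4q − 3 ⇒ q = 2/5.

2/5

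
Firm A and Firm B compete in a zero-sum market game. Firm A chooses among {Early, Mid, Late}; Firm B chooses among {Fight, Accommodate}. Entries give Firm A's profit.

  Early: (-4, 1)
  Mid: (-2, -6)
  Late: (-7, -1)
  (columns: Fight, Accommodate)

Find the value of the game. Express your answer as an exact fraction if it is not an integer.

Row minima: Early → -4, Mid → -6, Late → -7; maximin = -4.
Column maxima: Fight → -2, Accommodate → 1; minimax = -2.
-4 ≠ -2, so there is no saddle point; optimal play is mixed.
Late is strictly dominated by Early, so Firm A never plays it.
On the remaining 2×2 (Early, Mid vs Fight, Accommodate):
Let Firm A play Early with probability p. Expected payoff against Fight: (-4)p + (-2)(1−p) = −2p − 2; against Accommodate: 1p + (-6)(1−p) = 7p − 6.
Setting these equal: −2p − 2 = 7p − 6 ⇒ −9p = -4 ⇒ p = 4/9, and the value is (-2)·(4/9) − 2 = -26/9.
For Firm B: with q = P(Fight), equating Early's and Mid's payoffs gives −5q + 1 = 4q − 6 ⇒ q = 7/9.

-26/9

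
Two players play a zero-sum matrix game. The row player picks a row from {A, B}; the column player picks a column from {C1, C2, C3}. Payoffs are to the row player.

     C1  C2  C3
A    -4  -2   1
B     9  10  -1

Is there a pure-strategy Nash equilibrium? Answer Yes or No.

Row minima: A → -4, B → -1; maximin = -1.
Column maxima: C1 → 9, C2 → 10, C3 → 1; minimax = 1.
-1 ≠ 1, so no pure-strategy equilibrium exists.

No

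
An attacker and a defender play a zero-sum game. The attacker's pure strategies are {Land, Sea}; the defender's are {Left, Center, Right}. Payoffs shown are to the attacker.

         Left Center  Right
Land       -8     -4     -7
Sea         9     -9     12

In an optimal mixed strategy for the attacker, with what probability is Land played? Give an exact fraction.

9/11

Row minima: Land → -8, Sea → -9; maximin = -8.
Column maxima: Left → 9, Center → -4, Right → 12; minimax = -4.
-8 ≠ -4, so there is no saddle point; optimal play is mixed.
Right is strictly dominated by Left (it gives the attacker strictly more in every row), so the defender never plays it.
On the remaining 2×2 (Land, Sea vs Left, Center):
Let the attacker play Land with probability p. Expected payoff against Left: (-8)p + 9(1−p) = −17p + 9; against Center: (-4)p + (-9)(1−p) = 5p − 9.
Setting these equal: −17p + 9 = 5p − 9 ⇒ −22p = -18 ⇒ p = 9/11, and the value is (-17)·(9/11) + 9 = -54/11.
For the defender: with q = P(Left), equating Land's and Sea's payoffs gives −4q − 4 = 18q − 9 ⇒ q = 5/22.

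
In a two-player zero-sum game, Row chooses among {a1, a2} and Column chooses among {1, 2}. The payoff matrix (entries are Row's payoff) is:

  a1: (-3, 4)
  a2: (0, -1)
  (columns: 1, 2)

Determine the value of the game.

-3/8

Row minima: a1 → -3, a2 → -1; maximin = -1.
Column maxima: 1 → 0, 2 → 4; minimax = 0.
-1 ≠ 0, so there is no saddle point; optimal play is mixed.
Let Row play a1 with probability p. Expected payoff against 1: (-3)p + 0(1−p) = −3p; against 2: 4p + (-1)(1−p) = 5p − 1.
Setting these equal: −3p = 5p − 1 ⇒ −8p = -1 ⇒ p = 1/8, and the value is (-3)·(1/8) = -3/8.
For Column: with q = P(1), equating a1's and a2's payoffs gives −7q + 4 = q − 1 ⇒ q = 5/8.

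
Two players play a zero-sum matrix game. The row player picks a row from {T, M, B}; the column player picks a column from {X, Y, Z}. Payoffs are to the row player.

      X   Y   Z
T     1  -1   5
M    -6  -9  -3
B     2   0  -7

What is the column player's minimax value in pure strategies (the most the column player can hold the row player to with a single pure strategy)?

Column maxima: X → 2, Y → 0, Z → 5.
The smallest of these is 0.

0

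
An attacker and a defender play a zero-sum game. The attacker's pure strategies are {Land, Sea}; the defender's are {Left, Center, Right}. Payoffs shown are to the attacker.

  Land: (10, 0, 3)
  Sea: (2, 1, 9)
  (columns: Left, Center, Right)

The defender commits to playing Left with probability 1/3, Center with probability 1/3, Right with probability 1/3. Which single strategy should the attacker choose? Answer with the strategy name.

Expected payoff of Land: (1/3)·10 + (1/3)·0 + (1/3)·3 = 13/3.
Expected payoff of Sea: (1/3)·2 + (1/3)·1 + (1/3)·9 = 4.
The largest is 13/3, so the attacker's best response is Land.

Land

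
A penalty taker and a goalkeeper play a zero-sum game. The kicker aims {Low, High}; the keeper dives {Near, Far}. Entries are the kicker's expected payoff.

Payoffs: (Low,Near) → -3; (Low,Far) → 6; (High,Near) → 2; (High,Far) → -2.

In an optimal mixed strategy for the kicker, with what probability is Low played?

4/13

Row minima: Low → -3, High → -2; maximin = -2.
Column maxima: Near → 2, Far → 6; minimax = 2.
-2 ≠ 2, so there is no saddle point; optimal play is mixed.
Let the kicker play Low with probability p. Expected payoff against Near: (-3)p + 2(1−p) = −5p + 2; against Far: 6p + (-2)(1−p) = 8p − 2.
Setting these equal: −5p + 2 = 8p − 2 ⇒ −13p = -4 ⇒ p = 4/13, and the value is (-5)·(4/13) + 2 = 6/13.
For the keeper: with q = P(Near), equating Low's and High's payoffs gives −9q + 6 = 4q − 2 ⇒ q = 8/13.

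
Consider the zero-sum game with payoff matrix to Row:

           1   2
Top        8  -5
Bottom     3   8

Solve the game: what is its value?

79/18

Row minima: Top → -5, Bottom → 3; maximin = 3.
Column maxima: 1 → 8, 2 → 8; minimax = 8.
3 ≠ 8, so there is no saddle point; optimal play is mixed.
Let Row play Top with probability p. Expected payoff against 1: 8p + 3(1−p) = 5p + 3; against 2: (-5)p + 8(1−p) = −13p + 8.
Setting these equal: 5p + 3 = −13p + 8 ⇒ 18p = 5 ⇒ p = 5/18, and the value is (5)·(5/18) + 3 = 79/18.
For Column: with q = P(1), equating Top's and Bottom's payoffs gives 13q − 5 = −5q + 8 ⇒ q = 13/18.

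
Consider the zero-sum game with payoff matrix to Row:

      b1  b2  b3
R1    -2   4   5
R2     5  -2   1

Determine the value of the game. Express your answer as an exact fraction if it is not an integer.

16/13

Row minima: R1 → -2, R2 → -2; maximin = -2.
Column maxima: b1 → 5, b2 → 4, b3 → 5; minimax = 4.
-2 ≠ 4, so there is no saddle point; optimal play is mixed.
b3 is strictly dominated by b2 (it gives Row strictly more in every row), so Column never plays it.
On the remaining 2×2 (R1, R2 vs b1, b2):
Let Row play R1 with probability p. Expected payoff against b1: (-2)p + 5(1−p) = −7p + 5; against b2: 4p + (-2)(1−p) = 6p − 2.
Setting these equal: −7p + 5 = 6p − 2 ⇒ −13p = -7 ⇒ p = 7/13, and the value is (-7)·(7/13) + 5 = 16/13.
For Column: with q = P(b1), equating R1's and R2's payoffs gives −6q + 4 = 7q − 2 ⇒ q = 6/13.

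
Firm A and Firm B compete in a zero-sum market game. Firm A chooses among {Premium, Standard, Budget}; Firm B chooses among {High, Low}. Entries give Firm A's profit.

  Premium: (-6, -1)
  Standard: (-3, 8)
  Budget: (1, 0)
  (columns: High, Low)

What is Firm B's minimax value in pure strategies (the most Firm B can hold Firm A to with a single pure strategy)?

1

Column maxima: High → 1, Low → 8.
The smallest of these is 1.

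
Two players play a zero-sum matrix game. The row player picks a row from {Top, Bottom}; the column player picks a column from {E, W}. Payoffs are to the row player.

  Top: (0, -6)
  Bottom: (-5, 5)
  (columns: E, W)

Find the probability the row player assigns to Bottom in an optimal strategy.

Row minima: Top → -6, Bottom → -5; maximin = -5.
Column maxima: E → 0, W → 5; minimax = 0.
-5 ≠ 0, so there is no saddle point; optimal play is mixed.
Let the row player play Top with probability p. Expected payoff against E: 0p + (-5)(1−p) = 5p − 5; against W: (-6)p + 5(1−p) = −11p + 5.
Setting these equal: 5p − 5 = −11p + 5 ⇒ 16p = 10 ⇒ p = 5/8, and the value is (5)·(5/8) − 5 = -15/8.
For the column player: with q = P(E), equating Top's and Bottom's payoffs gives 6q − 6 = −10q + 5 ⇒ q = 11/16.

3/8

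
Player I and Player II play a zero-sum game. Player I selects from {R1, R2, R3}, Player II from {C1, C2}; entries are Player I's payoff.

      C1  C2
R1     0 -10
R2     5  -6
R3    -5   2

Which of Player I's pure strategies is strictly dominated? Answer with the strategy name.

R2 gives a strictly higher payoff than R1 against every column: 5 > 0, -6 > -10.
So R1 is strictly dominated and Player I never plays it.

R1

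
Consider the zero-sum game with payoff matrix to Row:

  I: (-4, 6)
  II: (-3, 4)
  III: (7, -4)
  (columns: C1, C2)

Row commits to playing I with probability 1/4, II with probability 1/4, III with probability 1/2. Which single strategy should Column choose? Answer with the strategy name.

If Column plays C1, Row's expected payoff is (1/4)·(-4) + (1/4)·(-3) + (1/2)·7 = 7/4.
If Column plays C2, Row's expected payoff is (1/4)·6 + (1/4)·4 + (1/2)·(-4) = 1/2.
Column minimizes Row's payoff; the smallest is 1/2, so the best response is C2.

C2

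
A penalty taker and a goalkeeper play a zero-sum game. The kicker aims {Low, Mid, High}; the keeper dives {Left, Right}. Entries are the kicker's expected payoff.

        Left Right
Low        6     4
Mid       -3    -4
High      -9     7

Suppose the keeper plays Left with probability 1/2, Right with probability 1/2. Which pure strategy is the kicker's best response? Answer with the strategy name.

Low

Expected payoff of Low: (1/2)·6 + (1/2)·4 = 5.
Expected payoff of Mid: (1/2)·(-3) + (1/2)·(-4) = -7/2.
Expected payoff of High: (1/2)·(-9) + (1/2)·7 = -1.
The largest is 5, so the kicker's best response is Low.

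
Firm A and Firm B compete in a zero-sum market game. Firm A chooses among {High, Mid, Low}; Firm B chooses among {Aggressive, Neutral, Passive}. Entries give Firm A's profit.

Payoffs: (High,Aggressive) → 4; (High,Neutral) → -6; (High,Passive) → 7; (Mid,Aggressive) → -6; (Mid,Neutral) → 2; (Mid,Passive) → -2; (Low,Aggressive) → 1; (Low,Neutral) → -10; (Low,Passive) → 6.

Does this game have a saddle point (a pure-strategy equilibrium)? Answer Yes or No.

No

Row minima: High → -6, Mid → -6, Low → -10; maximin = -6.
Column maxima: Aggressive → 4, Neutral → 2, Passive → 7; minimax = 2.
-6 ≠ 2, so no pure-strategy equilibrium exists.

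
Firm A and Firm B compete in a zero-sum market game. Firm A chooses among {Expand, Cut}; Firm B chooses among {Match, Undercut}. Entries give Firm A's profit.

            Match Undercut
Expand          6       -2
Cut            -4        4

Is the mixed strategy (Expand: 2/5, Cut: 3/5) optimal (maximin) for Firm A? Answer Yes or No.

No

Against Match this mix gives (2/5)·6 + (3/5)·(-4) = 0.
Against Undercut this mix gives (2/5)·(-2) + (3/5)·4 = 8/5.
Firm B will play Match, holding Firm A to 0. Shifting weight toward the row that does better against Match would raise this floor (the equalizing mix achieves 1 against both Match and Undercut), so the proposed strategy is not optimal.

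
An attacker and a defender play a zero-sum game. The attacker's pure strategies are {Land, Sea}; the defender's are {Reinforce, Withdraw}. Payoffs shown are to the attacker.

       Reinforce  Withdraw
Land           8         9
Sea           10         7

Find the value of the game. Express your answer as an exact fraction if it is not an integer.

Row minima: Land → 8, Sea → 7; maximin = 8.
Column maxima: Reinforce → 10, Withdraw → 9; minimax = 9.
8 ≠ 9, so there is no saddle point; optimal play is mixed.
Let the attacker play Land with probability p. Expected payoff against Reinforce: 8p + 10(1−p) = −2p + 10; against Withdraw: 9p + 7(1−p) = 2p + 7.
Setting these equal: −2p + 10 = 2p + 7 ⇒ −4p = -3 ⇒ p = 3/4, and the value is (-2)·(3/4) + 10 = 17/2.
For the defender: with q = P(Reinforce), equating Land's and Sea's payoffs gives −q + 9 = 3q + 7 ⇒ q = 1/2.

17/2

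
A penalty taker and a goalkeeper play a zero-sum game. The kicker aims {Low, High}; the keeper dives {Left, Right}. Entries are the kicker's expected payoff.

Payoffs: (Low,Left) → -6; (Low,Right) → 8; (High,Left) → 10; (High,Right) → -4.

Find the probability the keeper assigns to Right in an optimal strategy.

Row minima: Low → -6, High → -4; maximin = -4.
Column maxima: Left → 10, Right → 8; minimax = 8.
-4 ≠ 8, so there is no saddle point; optimal play is mixed.
Let the kicker play Low with probability p. Expected payoff against Left: (-6)p + 10(1−p) = −16p + 10; against Right: 8p + (-4)(1−p) = 12p − 4.
Setting these equal: −16p + 10 = 12p − 4 ⇒ −28p = -14 ⇒ p = 1/2, and the value is (-16)·(1/2) + 10 = 2.
For the keeper: with q = P(Left), equating Low's and High's payoffs gives −14q + 8 = 14q − 4 ⇒ q = 3/7.

4/7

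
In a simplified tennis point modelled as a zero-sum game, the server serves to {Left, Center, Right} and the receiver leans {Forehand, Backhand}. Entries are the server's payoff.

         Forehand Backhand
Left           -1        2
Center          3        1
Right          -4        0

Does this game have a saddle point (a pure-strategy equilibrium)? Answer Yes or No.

Row minima: Left → -1, Center → 1, Right → -4; maximin = 1.
Column maxima: Forehand → 3, Backhand → 2; minimax = 2.
1 ≠ 2, so no pure-strategy equilibrium exists.

No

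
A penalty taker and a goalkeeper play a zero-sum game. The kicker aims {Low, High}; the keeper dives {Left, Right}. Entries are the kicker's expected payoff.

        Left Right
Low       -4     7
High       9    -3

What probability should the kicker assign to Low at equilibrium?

12/23

Row minima: Low → -4, High → -3; maximin = -3.
Column maxima: Left → 9, Right → 7; minimax = 7.
-3 ≠ 7, so there is no saddle point; optimal play is mixed.
Let the kicker play Low with probability p. Expected payoff against Left: (-4)p + 9(1−p) = −13p + 9; against Right: 7p + (-3)(1−p) = 10p − 3.
Setting these equal: −13p + 9 = 10p − 3 ⇒ −23p = -12 ⇒ p = 12/23, and the value is (-13)·(12/23) + 9 = 51/23.
For the keeper: with q = P(Left), equating Low's and High's payoffs gives −11q + 7 = 12q − 3 ⇒ q = 10/23.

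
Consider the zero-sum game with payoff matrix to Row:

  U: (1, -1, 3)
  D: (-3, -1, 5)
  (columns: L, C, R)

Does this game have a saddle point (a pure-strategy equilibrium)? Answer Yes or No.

Yes

Row minima: U → -1, D → -3; maximin = -1.
Column maxima: L → 1, C → -1, R → 5; minimax = -1.
maximin = minimax = -1, so a saddle point exists.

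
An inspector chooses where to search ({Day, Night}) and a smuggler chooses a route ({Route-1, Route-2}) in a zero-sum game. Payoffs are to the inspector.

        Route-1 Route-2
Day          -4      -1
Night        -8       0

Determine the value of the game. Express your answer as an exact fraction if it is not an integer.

-4

Row minima: Day → -4, Night → -8; maximin = -4.
Column maxima: Route-1 → -4, Route-2 → 0; minimax = -4.
Since maximin = minimax = -4, there is a saddle point and the value is -4.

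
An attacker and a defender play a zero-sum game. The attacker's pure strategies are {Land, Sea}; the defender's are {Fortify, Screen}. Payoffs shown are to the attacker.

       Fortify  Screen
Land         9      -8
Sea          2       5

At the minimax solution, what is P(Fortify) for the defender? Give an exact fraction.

Row minima: Land → -8, Sea → 2; maximin = 2.
Column maxima: Fortify → 9, Screen → 5; minimax = 5.
2 ≠ 5, so there is no saddle point; optimal play is mixed.
Let the attacker play Land with probability p. Expected payoff against Fortify: 9p + 2(1−p) = 7p + 2; against Screen: (-8)p + 5(1−p) = −13p + 5.
Setting these equal: 7p + 2 = −13p + 5 ⇒ 20p = 3 ⇒ p = 3/20, and the value is (7)·(3/20) + 2 = 61/20.
For the defender: with q = P(Fortify), equating Land's and Sea's payoffs gives 17q − 8 = −3q + 5 ⇒ q = 13/20.

13/20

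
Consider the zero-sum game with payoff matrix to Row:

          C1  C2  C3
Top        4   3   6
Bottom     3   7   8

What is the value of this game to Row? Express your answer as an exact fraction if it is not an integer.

Row minima: Top → 3, Bottom → 3; maximin = 3.
Column maxima: C1 → 4, C2 → 7, C3 → 8; minimax = 4.
3 ≠ 4, so there is no saddle point; optimal play is mixed.
C3 is strictly dominated by C1 (it gives Row strictly more in every row), so Column never plays it.
On the remaining 2×2 (Top, Bottom vs C1, C2):
Let Row play Top with probability p. Expected payoff against C1: 4p + 3(1−p) = p + 3; against C2: 3p + 7(1−p) = −4p + 7.
Setting these equal: p + 3 = −4p + 7 ⇒ 5p = 4 ⇒ p = 4/5, and the value is (1)·(4/5) + 3 = 19/5.
For Column: with q = P(C1), equating Top's and Bottom's payoffs gives q + 3 = −4q + 7 ⇒ q = 4/5.

19/5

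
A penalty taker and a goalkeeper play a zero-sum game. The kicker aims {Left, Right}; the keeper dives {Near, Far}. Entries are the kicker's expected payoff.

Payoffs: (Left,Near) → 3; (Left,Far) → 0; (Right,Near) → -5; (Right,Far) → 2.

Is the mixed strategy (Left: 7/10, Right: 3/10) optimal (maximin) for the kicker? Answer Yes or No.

Yes

Against Near this mix gives (7/10)·3 + (3/10)·(-5) = 3/5.
Against Far this mix gives (7/10)·0 + (3/10)·2 = 3/5.
All of the keeper's active replies (Near, Far) yield 3/5, and no column does worse for the kicker. The mix makes the keeper indifferent and guarantees 3/5, so it is optimal.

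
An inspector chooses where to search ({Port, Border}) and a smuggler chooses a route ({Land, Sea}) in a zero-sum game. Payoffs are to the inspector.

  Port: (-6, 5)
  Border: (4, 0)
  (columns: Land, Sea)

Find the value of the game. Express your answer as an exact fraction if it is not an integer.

4/3

Row minima: Port → -6, Border → 0; maximin = 0.
Column maxima: Land → 4, Sea → 5; minimax = 4.
0 ≠ 4, so there is no saddle point; optimal play is mixed.
Let the inspector play Port with probability p. Expected payoff against Land: (-6)p + 4(1−p) = −10p + 4; against Sea: 5p + 0(1−p) = 5p.
Setting these equal: −10p + 4 = 5p ⇒ −15p = -4 ⇒ p = 4/15, and the value is (-10)·(4/15) + 4 = 4/3.
For the smuggler: with q = P(Land), equating Port's and Border's payoffs gives −11q + 5 = 4q ⇒ q = 1/3.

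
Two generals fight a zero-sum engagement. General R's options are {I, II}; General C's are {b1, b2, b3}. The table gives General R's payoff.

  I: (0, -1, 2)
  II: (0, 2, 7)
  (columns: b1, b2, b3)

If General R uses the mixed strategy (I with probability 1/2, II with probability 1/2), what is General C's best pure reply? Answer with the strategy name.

If General C plays b1, General R's expected payoff is (1/2)·0 + (1/2)·0 = 0.
If General C plays b2, General R's expected payoff is (1/2)·(-1) + (1/2)·2 = 1/2.
If General C plays b3, General R's expected payoff is (1/2)·2 + (1/2)·7 = 9/2.
General C minimizes General R's payoff; the smallest is 0, so the best response is b1.

b1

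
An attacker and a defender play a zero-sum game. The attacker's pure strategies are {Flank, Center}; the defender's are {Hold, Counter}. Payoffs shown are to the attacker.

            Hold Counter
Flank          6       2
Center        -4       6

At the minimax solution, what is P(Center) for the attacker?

2/7

Row minima: Flank → 2, Center → -4; maximin = 2.
Column maxima: Hold → 6, Counter → 6; minimax = 6.
2 ≠ 6, so there is no saddle point; optimal play is mixed.
Let the attacker play Flank with probability p. Expected payoff against Hold: 6p + (-4)(1−p) = 10p − 4; against Counter: 2p + 6(1−p) = −4p + 6.
Setting these equal: 10p − 4 = −4p + 6 ⇒ 14p = 10 ⇒ p = 5/7, and the value is (10)·(5/7) − 4 = 22/7.
For the defender: with q = P(Hold), equating Flank's and Center's payoffs gives 4q + 2 = −10q + 6 ⇒ q = 2/7.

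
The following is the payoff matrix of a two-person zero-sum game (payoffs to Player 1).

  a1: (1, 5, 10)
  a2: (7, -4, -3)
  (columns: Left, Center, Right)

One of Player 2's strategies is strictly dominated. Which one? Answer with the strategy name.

Right

Center holds Player 1's payoff strictly below Right in every row: 5 < 10, -4 < -3.
So Right is strictly dominated for Player 2.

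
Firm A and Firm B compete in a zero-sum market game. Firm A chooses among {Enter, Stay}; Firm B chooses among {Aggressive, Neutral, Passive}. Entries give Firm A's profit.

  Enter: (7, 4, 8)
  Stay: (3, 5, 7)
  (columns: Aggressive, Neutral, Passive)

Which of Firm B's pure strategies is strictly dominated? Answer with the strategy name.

Passive

Aggressive holds Firm A's payoff strictly below Passive in every row: 7 < 8, 3 < 7.
So Passive is strictly dominated for Firm B.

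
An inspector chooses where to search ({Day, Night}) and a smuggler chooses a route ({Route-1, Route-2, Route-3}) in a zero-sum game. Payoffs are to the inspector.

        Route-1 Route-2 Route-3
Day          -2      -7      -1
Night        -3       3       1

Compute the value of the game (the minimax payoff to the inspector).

Row minima: Day → -7, Night → -3; maximin = -3.
Column maxima: Route-1 → -2, Route-2 → 3, Route-3 → 1; minimax = -2.
-3 ≠ -2, so there is no saddle point; optimal play is mixed.
Route-3 is strictly dominated by Route-1 (it gives the inspector strictly more in every row), so the smuggler never plays it.
On the remaining 2×2 (Day, Night vs Route-1, Route-2):
Let the inspector play Day with probability p. Expected payoff against Route-1: (-2)p + (-3)(1−p) = p − 3; against Route-2: (-7)p + 3(1−p) = −10p + 3.
Setting these equal: p − 3 = −10p + 3 ⇒ 11p = 6 ⇒ p = 6/11, and the value is (1)·(6/11) − 3 = -27/11.
For the smuggler: with q = P(Route-1), equating Day's and Night's payoffs gives 5q − 7 = −6q + 3 ⇒ q = 10/11.

-27/11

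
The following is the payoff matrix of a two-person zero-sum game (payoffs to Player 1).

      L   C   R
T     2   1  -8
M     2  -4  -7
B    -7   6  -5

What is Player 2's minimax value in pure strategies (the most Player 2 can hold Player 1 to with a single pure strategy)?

Column maxima: L → 2, C → 6, R → -5.
The smallest of these is -5.

-5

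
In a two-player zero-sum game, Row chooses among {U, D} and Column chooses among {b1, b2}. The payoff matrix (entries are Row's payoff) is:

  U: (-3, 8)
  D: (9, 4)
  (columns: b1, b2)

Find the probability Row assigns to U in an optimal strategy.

5/16

Row minima: U → -3, D → 4; maximin = 4.
Column maxima: b1 → 9, b2 → 8; minimax = 8.
4 ≠ 8, so there is no saddle point; optimal play is mixed.
Let Row play U with probability p. Expected payoff against b1: (-3)p + 9(1−p) = −12p + 9; against b2: 8p + 4(1−p) = 4p + 4.
Setting these equal: −12p + 9 = 4p + 4 ⇒ −16p = -5 ⇒ p = 5/16, and the value is (-12)·(5/16) + 9 = 21/4.
For Column: with q = P(b1), equating U's and D's payoffs gives −11q + 8 = 5q + 4 ⇒ q = 1/4.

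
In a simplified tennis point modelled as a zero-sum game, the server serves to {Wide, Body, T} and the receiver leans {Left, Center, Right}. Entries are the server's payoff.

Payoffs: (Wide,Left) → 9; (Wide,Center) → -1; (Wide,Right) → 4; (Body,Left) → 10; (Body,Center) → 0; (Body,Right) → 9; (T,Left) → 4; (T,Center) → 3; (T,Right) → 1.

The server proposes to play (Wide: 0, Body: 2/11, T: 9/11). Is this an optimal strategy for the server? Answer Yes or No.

Against Left this mix gives (2/11)·10 + (9/11)·4 = 56/11.
Against Center this mix gives (2/11)·0 + (9/11)·3 = 27/11.
Against Right this mix gives (2/11)·9 + (9/11)·1 = 27/11.
All of the receiver's active replies (Center, Right) yield 27/11, and no column does worse for the server. The mix makes the receiver indifferent and guarantees 27/11, so it is optimal.

Yes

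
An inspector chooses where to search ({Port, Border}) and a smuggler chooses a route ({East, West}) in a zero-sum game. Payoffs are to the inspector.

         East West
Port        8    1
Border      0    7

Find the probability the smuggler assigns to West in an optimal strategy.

Row minima: Port → 1, Border → 0; maximin = 1.
Column maxima: East → 8, West → 7; minimax = 7.
1 ≠ 7, so there is no saddle point; optimal play is mixed.
Let the inspector play Port with probability p. Expected payoff against East: 8p + 0(1−p) = 8p; against West: 1p + 7(1−p) = −6p + 7.
Setting these equal: 8p = −6p + 7 ⇒ 14p = 7 ⇒ p = 1/2, and the value is (8)·(1/2) = 4.
For the smuggler: with q = P(East), equating Port's and Border's payoffs gives 7q + 1 = −7q + 7 ⇒ q = 3/7.

4/7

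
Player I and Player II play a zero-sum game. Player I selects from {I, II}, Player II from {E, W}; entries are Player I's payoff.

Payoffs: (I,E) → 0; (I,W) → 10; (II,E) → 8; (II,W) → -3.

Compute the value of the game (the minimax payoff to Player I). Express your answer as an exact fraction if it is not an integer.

Row minima: I → 0, II → -3; maximin = 0.
Column maxima: E → 8, W → 10; minimax = 8.
0 ≠ 8, so there is no saddle point; optimal play is mixed.
Let Player I play I with probability p. Expected payoff against E: 0p + 8(1−p) = −8p + 8; against W: 10p + (-3)(1−p) = 13p − 3.
Setting these equal: −8p + 8 = 13p − 3 ⇒ −21p = -11 ⇒ p = 11/21, and the value is (-8)·(11/21) + 8 = 80/21.
For Player II: with q = P(E), equating I's and II's payoffs gives −10q + 10 = 11q − 3 ⇒ q = 13/21.

80/21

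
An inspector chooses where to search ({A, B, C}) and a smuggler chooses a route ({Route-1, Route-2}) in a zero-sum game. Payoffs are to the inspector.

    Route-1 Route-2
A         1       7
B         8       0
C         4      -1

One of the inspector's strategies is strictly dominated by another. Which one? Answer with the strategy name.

B gives a strictly higher payoff than C against every column: 8 > 4, 0 > -1.
So C is strictly dominated and the inspector never plays it.

C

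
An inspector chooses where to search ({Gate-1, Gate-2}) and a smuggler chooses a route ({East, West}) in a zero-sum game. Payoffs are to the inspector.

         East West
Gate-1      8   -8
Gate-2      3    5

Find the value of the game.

32/9

Row minima: Gate-1 → -8, Gate-2 → 3; maximin = 3.
Column maxima: East → 8, West → 5; minimax = 5.
3 ≠ 5, so there is no saddle point; optimal play is mixed.
Let the inspector play Gate-1 with probability p. Expected payoff against East: 8p + 3(1−p) = 5p + 3; against West: (-8)p + 5(1−p) = −13p + 5.
Setting these equal: 5p + 3 = −13p + 5 ⇒ 18p = 2 ⇒ p = 1/9, and the value is (5)·(1/9) + 3 = 32/9.
For the smuggler: with q = P(East), equating Gate-1's and Gate-2's payoffs gives 16q − 8 = −2q + 5 ⇒ q = 13/18.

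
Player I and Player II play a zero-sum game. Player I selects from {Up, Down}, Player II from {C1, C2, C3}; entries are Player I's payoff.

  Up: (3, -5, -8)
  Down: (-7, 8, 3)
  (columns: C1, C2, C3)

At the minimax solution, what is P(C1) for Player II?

11/21

Row minima: Up → -8, Down → -7; maximin = -7.
Column maxima: C1 → 3, C2 → 8, C3 → 3; minimax = 3.
-7 ≠ 3, so there is no saddle point; optimal play is mixed.
C2 is strictly dominated by C3 (it gives Player I strictly more in every row), so Player II never plays it.
On the remaining 2×2 (Up, Down vs C1, C3):
Let Player I play Up with probability p. Expected payoff against C1: 3p + (-7)(1−p) = 10p − 7; against C3: (-8)p + 3(1−p) = −11p + 3.
Setting these equal: 10p − 7 = −11p + 3 ⇒ 21p = 10 ⇒ p = 10/21, and the value is (10)·(10/21) − 7 = -47/21.
For Player II: with q = P(C1), equating Up's and Down's payoffs gives 11q − 8 = −10q + 3 ⇒ q = 11/21.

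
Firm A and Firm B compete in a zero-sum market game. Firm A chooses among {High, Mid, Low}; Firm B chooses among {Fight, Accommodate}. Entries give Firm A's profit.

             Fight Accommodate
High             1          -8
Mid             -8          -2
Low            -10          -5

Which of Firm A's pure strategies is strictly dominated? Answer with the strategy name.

Mid gives a strictly higher payoff than Low against every column: -8 > -10, -2 > -5.
So Low is strictly dominated and Firm A never plays it.

Low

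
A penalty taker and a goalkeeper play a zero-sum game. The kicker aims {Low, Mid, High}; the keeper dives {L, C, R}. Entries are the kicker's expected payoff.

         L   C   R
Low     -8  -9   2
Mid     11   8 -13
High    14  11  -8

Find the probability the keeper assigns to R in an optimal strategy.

Row minima: Low → -9, Mid → -13, High → -8; maximin = -8.
Column maxima: L → 14, C → 11, R → 2; minimax = 2.
-8 ≠ 2, so there is no saddle point; optimal play is mixed.
Mid is strictly dominated by High, so the kicker never plays it.
L is strictly dominated by C (it gives the kicker strictly more in every row), so the keeper never plays it.
On the remaining 2×2 (Low, High vs C, R):
Let the kicker play Low with probability p. Expected payoff against C: (-9)p + 11(1−p) = −20p + 11; against R: 2p + (-8)(1−p) = 10p − 8.
Setting these equal: −20p + 11 = 10p − 8 ⇒ −30p = -19 ⇒ p = 19/30, and the value is (-20)·(19/30) + 11 = -5/3.
For the keeper: with q = P(C), equating Low's and High's payoffs gives −11q + 2 = 19q − 8 ⇒ q = 1/3.

2/3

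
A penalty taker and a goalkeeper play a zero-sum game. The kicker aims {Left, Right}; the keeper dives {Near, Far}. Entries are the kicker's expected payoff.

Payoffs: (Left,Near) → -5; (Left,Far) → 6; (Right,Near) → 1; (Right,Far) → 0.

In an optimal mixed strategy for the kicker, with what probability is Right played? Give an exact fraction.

11/12

Row minima: Left → -5, Right → 0; maximin = 0.
Column maxima: Near → 1, Far → 6; minimax = 1.
0 ≠ 1, so there is no saddle point; optimal play is mixed.
Let the kicker play Left with probability p. Expected payoff against Near: (-5)p + 1(1−p) = −6p + 1; against Far: 6p + 0(1−p) = 6p.
Setting these equal: −6p + 1 = 6p ⇒ −12p = -1 ⇒ p = 1/12, and the value is (-6)·(1/12) + 1 = 1/2.
For the keeper: with q = P(Near), equating Left's and Right's payoffs gives −11q + 6 = q ⇒ q = 1/2.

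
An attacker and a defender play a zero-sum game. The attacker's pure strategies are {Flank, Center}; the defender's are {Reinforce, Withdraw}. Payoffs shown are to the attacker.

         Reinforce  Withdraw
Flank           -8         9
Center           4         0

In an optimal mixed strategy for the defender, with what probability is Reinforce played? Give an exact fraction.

3/7

Row minima: Flank → -8, Center → 0; maximin = 0.
Column maxima: Reinforce → 4, Withdraw → 9; minimax = 4.
0 ≠ 4, so there is no saddle point; optimal play is mixed.
Let the attacker play Flank with probability p. Expected payoff against Reinforce: (-8)p + 4(1−p) = −12p + 4; against Withdraw: 9p + 0(1−p) = 9p.
Setting these equal: −12p + 4 = 9p ⇒ −21p = -4 ⇒ p = 4/21, and the value is (-12)·(4/21) + 4 = 12/7.
For the defender: with q = P(Reinforce), equating Flank's and Center's payoffs gives −17q + 9 = 4q ⇒ q = 3/7.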